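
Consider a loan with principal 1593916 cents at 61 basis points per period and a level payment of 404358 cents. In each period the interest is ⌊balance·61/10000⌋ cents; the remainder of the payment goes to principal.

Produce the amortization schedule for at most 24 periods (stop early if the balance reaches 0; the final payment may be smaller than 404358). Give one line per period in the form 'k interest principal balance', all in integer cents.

1 9722 394636 1199280
2 7315 397043 802237
3 4893 399465 402772
4 2456 401902 870
5 5 870 0

1. interest=⌊1593916·61/10000⌋=9722; principal=404358-9722=394636; balance=1593916-394636=1199280
2. interest=⌊1199280·61/10000⌋=7315; principal=404358-7315=397043; balance=1199280-397043=802237
3. interest=⌊802237·61/10000⌋=4893; principal=404358-4893=399465; balance=802237-399465=402772
4. interest=⌊402772·61/10000⌋=2456; principal=404358-2456=401902; balance=402772-401902=870
5. interest=⌊870·61/10000⌋=5; principal=min(404358-5,870)=870; balance=870-870=0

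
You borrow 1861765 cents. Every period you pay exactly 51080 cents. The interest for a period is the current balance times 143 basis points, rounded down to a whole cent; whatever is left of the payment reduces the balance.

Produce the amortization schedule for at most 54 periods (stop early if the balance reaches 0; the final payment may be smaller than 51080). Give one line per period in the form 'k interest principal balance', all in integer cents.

1. interest=⌊1861765·143/10000⌋=26623; principal=51080-26623=24457; balance=1861765-24457=1837308
2. interest=⌊1837308·143/10000⌋=26273; principal=51080-26273=24807; balance=1837308-24807=1812501
3. interest=⌊1812501·143/10000⌋=25918; principal=51080-25918=25162; balance=1812501-25162=1787339
4. interest=⌊1787339·143/10000⌋=25558; principal=51080-25558=25522; balance=1787339-25522=1761817
5. interest=⌊1761817·143/10000⌋=25193; principal=51080-25193=25887; balance=1761817-25887=1735930
6. interest=⌊1735930·143/10000⌋=24823; principal=51080-24823=26257; balance=1735930-26257=1709673
7. interest=⌊1709673·143/10000⌋=24448; principal=51080-24448=26632; balance=1709673-26632=1683041
8. interest=⌊1683041·143/10000⌋=24067; principal=51080-24067=27013; balance=1683041-27013=1656028
9. interest=⌊1656028·143/10000⌋=23681; principal=51080-23681=27399; balance=1656028-27399=1628629
10. interest=⌊1628629·143/10000⌋=23289; principal=51080-23289=27791; balance=1628629-27791=1600838
11. interest=⌊1600838·143/10000⌋=22891; principal=51080-22891=28189; balance=1600838-28189=1572649
12. interest=⌊1572649·143/10000⌋=22488; principal=51080-22488=28592; balance=1572649-28592=1544057
13. interest=⌊1544057·143/10000⌋=22080; principal=51080-22080=29000; balance=1544057-29000=1515057
14. interest=⌊1515057·143/10000⌋=21665; principal=51080-21665=29415; balance=1515057-29415=1485642
15. interest=⌊1485642·143/10000⌋=21244; principal=51080-21244=29836; balance=1485642-29836=1455806
16. interest=⌊1455806·143/10000⌋=20818; principal=51080-20818=30262; balance=1455806-30262=1425544
17. interest=⌊1425544·143/10000⌋=20385; principal=51080-20385=30695; balance=1425544-30695=1394849
18. interest=⌊1394849·143/10000⌋=19946; principal=51080-19946=31134; balance=1394849-31134=1363715
19. interest=⌊1363715·143/10000⌋=19501; principal=51080-19501=31579; balance=1363715-31579=1332136
20. interest=⌊1332136·143/10000⌋=19049; principal=51080-19049=32031; balance=1332136-32031=1300105
21. interest=⌊1300105·143/10000⌋=18591; principal=51080-18591=32489; balance=1300105-32489=1267616
22. interest=⌊1267616·143/10000⌋=18126; principal=51080-18126=32954; balance=1267616-32954=1234662
23. interest=⌊1234662·143/10000⌋=17655; principal=51080-17655=33425; balance=1234662-33425=1201237
24. interest=⌊1201237·143/10000⌋=17177; principal=51080-17177=33903; balance=1201237-33903=1167334
25. interest=⌊1167334·143/10000⌋=16692; principal=51080-16692=34388; balance=1167334-34388=1132946
26. interest=⌊1132946·143/10000⌋=16201; principal=51080-16201=34879; balance=1132946-34879=1098067
27. interest=⌊1098067·143/10000⌋=15702; principal=51080-15702=35378; balance=1098067-35378=1062689
28. interest=⌊1062689·143/10000⌋=15196; principal=51080-15196=35884; balance=1062689-35884=1026805
29. interest=⌊1026805·143/10000⌋=14683; principal=51080-14683=36397; balance=1026805-36397=990408
30. interest=⌊990408·143/10000⌋=14162; principal=51080-14162=36918; balance=990408-36918=953490
31. interest=⌊953490·143/10000⌋=13634; principal=51080-13634=37446; balance=953490-37446=916044
32. interest=⌊916044·143/10000⌋=13099; principal=51080-13099=37981; balance=916044-37981=878063
33. interest=⌊878063·143/10000⌋=12556; principal=51080-12556=38524; balance=878063-38524=839539
34. interest=⌊839539·143/10000⌋=12005; principal=51080-12005=39075; balance=839539-39075=800464
35. interest=⌊800464·143/10000⌋=11446; principal=51080-11446=39634; balance=800464-39634=760830
36. interest=⌊760830·143/10000⌋=10879; principal=51080-10879=40201; balance=760830-40201=720629
37. interest=⌊720629·143/10000⌋=10304; principal=51080-10304=40776; balance=720629-40776=679853
38. interest=⌊679853·143/10000⌋=9721; principal=51080-9721=41359; balance=679853-41359=638494
39. interest=⌊638494·143/10000⌋=9130; principal=51080-9130=41950; balance=638494-41950=596544
40. interest=⌊596544·143/10000⌋=8530; principal=51080-8530=42550; balance=596544-42550=553994
41. interest=⌊553994·143/10000⌋=7922; principal=51080-7922=43158; balance=553994-43158=510836
42. interest=⌊510836·143/10000⌋=7304; principal=51080-7304=43776; balance=510836-43776=467060
43. interest=⌊467060·143/10000⌋=6678; principal=51080-6678=44402; balance=467060-44402=422658
44. interest=⌊422658·143/10000⌋=6044; principal=51080-6044=45036; balance=422658-45036=377622
45. interest=⌊377622·143/10000⌋=5399; principal=51080-5399=45681; balance=377622-45681=331941
46. interest=⌊331941·143/10000⌋=4746; principal=51080-4746=46334; balance=331941-46334=285607
47. interest=⌊285607·143/10000⌋=4084; principal=51080-4084=46996; balance=285607-46996=238611
48. interest=⌊238611·143/10000⌋=3412; principal=51080-3412=47668; balance=238611-47668=190943
49. interest=⌊190943·143/10000⌋=2730; principal=51080-2730=48350; balance=190943-48350=142593
50. interest=⌊142593·143/10000⌋=2039; principal=51080-2039=49041; balance=142593-49041=93552
51. interest=⌊93552·143/10000⌋=1337; principal=51080-1337=49743; balance=93552-49743=43809
52. interest=⌊43809·143/10000⌋=626; principal=min(51080-626,43809)=43809; balance=43809-43809=0

1 26623 24457 1837308
2 26273 24807 1812501
3 25918 25162 1787339
4 25558 25522 1761817
5 25193 25887 1735930
6 24823 26257 1709673
7 24448 26632 1683041
8 24067 27013 1656028
9 23681 27399 1628629
10 23289 27791 1600838
11 22891 28189 1572649
12 22488 28592 1544057
13 22080 29000 1515057
14 21665 29415 1485642
15 21244 29836 1455806
16 20818 30262 1425544
17 20385 30695 1394849
18 19946 31134 1363715
19 19501 31579 1332136
20 19049 32031 1300105
21 18591 32489 1267616
22 18126 32954 1234662
23 17655 33425 1201237
24 17177 33903 1167334
25 16692 34388 1132946
26 16201 34879 1098067
27 15702 35378 1062689
28 15196 35884 1026805
29 14683 36397 990408
30 14162 36918 953490
31 13634 37446 916044
32 13099 37981 878063
33 12556 38524 839539
34 12005 39075 800464
35 11446 39634 760830
36 10879 40201 720629
37 10304 40776 679853
38 9721 41359 638494
39 9130 41950 596544
40 8530 42550 553994
41 7922 43158 510836
42 7304 43776 467060
43 6678 44402 422658
44 6044 45036 377622
45 5399 45681 331941
46 4746 46334 285607
47 4084 46996 238611
48 3412 47668 190943
49 2730 48350 142593
50 2039 49041 93552
51 1337 49743 43809
52 626 43809 0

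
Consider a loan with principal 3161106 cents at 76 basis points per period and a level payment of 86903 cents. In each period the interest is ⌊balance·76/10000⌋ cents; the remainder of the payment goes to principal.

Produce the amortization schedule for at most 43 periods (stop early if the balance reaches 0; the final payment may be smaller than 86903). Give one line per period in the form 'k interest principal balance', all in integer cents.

1. interest=⌊3161106·76/10000⌋=24024; principal=86903-24024=62879; balance=3161106-62879=3098227
2. interest=⌊3098227·76/10000⌋=23546; principal=86903-23546=63357; balance=3098227-63357=3034870
3. interest=⌊3034870·76/10000⌋=23065; principal=86903-23065=63838; balance=3034870-63838=2971032
4. interest=⌊2971032·76/10000⌋=22579; principal=86903-22579=64324; balance=2971032-64324=2906708
5. interest=⌊2906708·76/10000⌋=22090; principal=86903-22090=64813; balance=2906708-64813=2841895
6. interest=⌊2841895·76/10000⌋=21598; principal=86903-21598=65305; balance=2841895-65305=2776590
7. interest=⌊2776590·76/10000⌋=21102; principal=86903-21102=65801; balance=2776590-65801=2710789
8. interest=⌊2710789·76/10000⌋=20601; principal=86903-20601=66302; balance=2710789-66302=2644487
9. interest=⌊2644487·76/10000⌋=20098; principal=86903-20098=66805; balance=2644487-66805=2577682
10. interest=⌊2577682·76/10000⌋=19590; principal=86903-19590=67313; balance=2577682-67313=2510369
11. interest=⌊2510369·76/10000⌋=19078; principal=86903-19078=67825; balance=2510369-67825=2442544
12. interest=⌊2442544·76/10000⌋=18563; principal=86903-18563=68340; balance=2442544-68340=2374204
13. interest=⌊2374204·76/10000⌋=18043; principal=86903-18043=68860; balance=2374204-68860=2305344
14. interest=⌊2305344·76/10000⌋=17520; principal=86903-17520=69383; balance=2305344-69383=2235961
15. interest=⌊2235961·76/10000⌋=16993; principal=86903-16993=69910; balance=2235961-69910=2166051
16. interest=⌊2166051·76/10000⌋=16461; principal=86903-16461=70442; balance=2166051-70442=2095609
17. interest=⌊2095609·76/10000⌋=15926; principal=86903-15926=70977; balance=2095609-70977=2024632
18. interest=⌊2024632·76/10000⌋=15387; principal=86903-15387=71516; balance=2024632-71516=1953116
19. interest=⌊1953116·76/10000⌋=14843; principal=86903-14843=72060; balance=1953116-72060=1881056
20. interest=⌊1881056·76/10000⌋=14296; principal=86903-14296=72607; balance=1881056-72607=1808449
21. interest=⌊1808449·76/10000⌋=13744; principal=86903-13744=73159; balance=1808449-73159=1735290
22. interest=⌊1735290·76/10000⌋=13188; principal=86903-13188=73715; balance=1735290-73715=1661575
23. interest=⌊1661575·76/10000⌋=12627; principal=86903-12627=74276; balance=1661575-74276=1587299
24. interest=⌊1587299·76/10000⌋=12063; principal=86903-12063=74840; balance=1587299-74840=1512459
25. interest=⌊1512459·76/10000⌋=11494; principal=86903-11494=75409; balance=1512459-75409=1437050
26. interest=⌊1437050·76/10000⌋=10921; principal=86903-10921=75982; balance=1437050-75982=1361068
27. interest=⌊1361068·76/10000⌋=10344; principal=86903-10344=76559; balance=1361068-76559=1284509
28. interest=⌊1284509·76/10000⌋=9762; principal=86903-9762=77141; balance=1284509-77141=1207368
29. interest=⌊1207368·76/10000⌋=9175; principal=86903-9175=77728; balance=1207368-77728=1129640
30. interest=⌊1129640·76/10000⌋=8585; principal=86903-8585=78318; balance=1129640-78318=1051322
31. interest=⌊1051322·76/10000⌋=7990; principal=86903-7990=78913; balance=1051322-78913=972409
32. interest=⌊972409·76/10000⌋=7390; principal=86903-7390=79513; balance=972409-79513=892896
33. interest=⌊892896·76/10000⌋=6786; principal=86903-6786=80117; balance=892896-80117=812779
34. interest=⌊812779·76/10000⌋=6177; principal=86903-6177=80726; balance=812779-80726=732053
35. interest=⌊732053·76/10000⌋=5563; principal=86903-5563=81340; balance=732053-81340=650713
36. interest=⌊650713·76/10000⌋=4945; principal=86903-4945=81958; balance=650713-81958=568755
37. interest=⌊568755·76/10000⌋=4322; principal=86903-4322=82581; balance=568755-82581=486174
38. interest=⌊486174·76/10000⌋=3694; principal=86903-3694=83209; balance=486174-83209=402965
39. interest=⌊402965·76/10000⌋=3062; principal=86903-3062=83841; balance=402965-83841=319124
40. interest=⌊319124·76/10000⌋=2425; principal=86903-2425=84478; balance=319124-84478=234646
41. interest=⌊234646·76/10000⌋=1783; principal=86903-1783=85120; balance=234646-85120=149526
42. interest=⌊149526·76/10000⌋=1136; principal=86903-1136=85767; balance=149526-85767=63759
43. interest=⌊63759·76/10000⌋=484; principal=min(86903-484,63759)=63759; balance=63759-63759=0

1 24024 62879 3098227
2 23546 63357 3034870
3 23065 63838 2971032
4 22579 64324 2906708
5 22090 64813 2841895
6 21598 65305 2776590
7 21102 65801 2710789
8 20601 66302 2644487
9 20098 66805 2577682
10 19590 67313 2510369
11 19078 67825 2442544
12 18563 68340 2374204
13 18043 68860 2305344
14 17520 69383 2235961
15 16993 69910 2166051
16 16461 70442 2095609
17 15926 70977 2024632
18 15387 71516 1953116
19 14843 72060 1881056
20 14296 72607 1808449
21 13744 73159 1735290
22 13188 73715 1661575
23 12627 74276 1587299
24 12063 74840 1512459
25 11494 75409 1437050
26 10921 75982 1361068
27 10344 76559 1284509
28 9762 77141 1207368
29 9175 77728 1129640
30 8585 78318 1051322
31 7990 78913 972409
32 7390 79513 892896
33 6786 80117 812779
34 6177 80726 732053
35 5563 81340 650713
36 4945 81958 568755
37 4322 82581 486174
38 3694 83209 402965
39 3062 83841 319124
40 2425 84478 234646
41 1783 85120 149526
42 1136 85767 63759
43 484 63759 0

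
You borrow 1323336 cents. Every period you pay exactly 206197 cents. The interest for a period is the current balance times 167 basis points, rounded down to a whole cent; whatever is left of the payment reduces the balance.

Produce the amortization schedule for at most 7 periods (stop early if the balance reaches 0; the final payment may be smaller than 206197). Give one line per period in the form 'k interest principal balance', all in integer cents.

1. interest=⌊1323336·167/10000⌋=22099; principal=206197-22099=184098; balance=1323336-184098=1139238
2. interest=⌊1139238·167/10000⌋=19025; principal=206197-19025=187172; balance=1139238-187172=952066
3. interest=⌊952066·167/10000⌋=15899; principal=206197-15899=190298; balance=952066-190298=761768
4. interest=⌊761768·167/10000⌋=12721; principal=206197-12721=193476; balance=761768-193476=568292
5. interest=⌊568292·167/10000⌋=9490; principal=206197-9490=196707; balance=568292-196707=371585
6. interest=⌊371585·167/10000⌋=6205; principal=206197-6205=199992; balance=371585-199992=171593
7. interest=⌊171593·167/10000⌋=2865; principal=min(206197-2865,171593)=171593; balance=171593-171593=0

1 22099 184098 1139238
2 19025 187172 952066
3 15899 190298 761768
4 12721 193476 568292
5 9490 196707 371585
6 6205 199992 171593
7 2865 171593 0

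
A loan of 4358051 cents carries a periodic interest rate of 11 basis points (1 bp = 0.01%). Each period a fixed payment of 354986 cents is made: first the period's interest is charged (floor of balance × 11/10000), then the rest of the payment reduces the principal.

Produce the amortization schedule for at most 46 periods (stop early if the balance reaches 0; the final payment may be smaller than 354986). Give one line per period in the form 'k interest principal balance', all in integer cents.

1. interest=⌊4358051·11/10000⌋=4793; principal=354986-4793=350193; balance=4358051-350193=4007858
2. interest=⌊4007858·11/10000⌋=4408; principal=354986-4408=350578; balance=4007858-350578=3657280
3. interest=⌊3657280·11/10000⌋=4023; principal=354986-4023=350963; balance=3657280-350963=3306317
4. interest=⌊3306317·11/10000⌋=3636; principal=354986-3636=351350; balance=3306317-351350=2954967
5. interest=⌊2954967·11/10000⌋=3250; principal=354986-3250=351736; balance=2954967-351736=2603231
6. interest=⌊2603231·11/10000⌋=2863; principal=354986-2863=352123; balance=2603231-352123=2251108
7. interest=⌊2251108·11/10000⌋=2476; principal=354986-2476=352510; balance=2251108-352510=1898598
8. interest=⌊1898598·11/10000⌋=2088; principal=354986-2088=352898; balance=1898598-352898=1545700
9. interest=⌊1545700·11/10000⌋=1700; principal=354986-1700=353286; balance=1545700-353286=1192414
10. interest=⌊1192414·11/10000⌋=1311; principal=354986-1311=353675; balance=1192414-353675=838739
11. interest=⌊838739·11/10000⌋=922; principal=354986-922=354064; balance=838739-354064=484675
12. interest=⌊484675·11/10000⌋=533; principal=354986-533=354453; balance=484675-354453=130222
13. interest=⌊130222·11/10000⌋=143; principal=min(354986-143,130222)=130222; balance=130222-130222=0

1 4793 350193 4007858
2 4408 350578 3657280
3 4023 350963 3306317
4 3636 351350 2954967
5 3250 351736 2603231
6 2863 352123 2251108
7 2476 352510 1898598
8 2088 352898 1545700
9 1700 353286 1192414
10 1311 353675 838739
11 922 354064 484675
12 533 354453 130222
13 143 130222 0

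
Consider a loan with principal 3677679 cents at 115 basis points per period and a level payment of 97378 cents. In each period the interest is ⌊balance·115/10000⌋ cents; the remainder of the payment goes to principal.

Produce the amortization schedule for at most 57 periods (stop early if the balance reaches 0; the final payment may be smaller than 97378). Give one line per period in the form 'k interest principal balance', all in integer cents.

1 42293 55085 3622594
2 41659 55719 3566875
3 41019 56359 3510516
4 40370 57008 3453508
5 39715 57663 3395845
6 39052 58326 3337519
7 38381 58997 3278522
8 37703 59675 3218847
9 37016 60362 3158485
10 36322 61056 3097429
11 35620 61758 3035671
12 34910 62468 2973203
13 34191 63187 2910016
14 33465 63913 2846103
15 32730 64648 2781455
16 31986 65392 2716063
17 31234 66144 2649919
18 30474 66904 2583015
19 29704 67674 2515341
20 28926 68452 2446889
21 28139 69239 2377650
22 27342 70036 2307614
23 26537 70841 2236773
24 25722 71656 2165117
25 24898 72480 2092637
26 24065 73313 2019324
27 23222 74156 1945168
28 22369 75009 1870159
29 21506 75872 1794287
30 20634 76744 1717543
31 19751 77627 1639916
32 18859 78519 1561397
33 17956 79422 1481975
34 17042 80336 1401639
35 16118 81260 1320379
36 15184 82194 1238185
37 14239 83139 1155046
38 13283 84095 1070951
39 12315 85063 985888
40 11337 86041 899847
41 10348 87030 812817
42 9347 88031 724786
43 8335 89043 635743
44 7311 90067 545676
45 6275 91103 454573
46 5227 92151 362422
47 4167 93211 269211
48 3095 94283 174928
49 2011 95367 79561
50 914 79561 0

1. interest=⌊3677679·115/10000⌋=42293; principal=97378-42293=55085; balance=3677679-55085=3622594
2. interest=⌊3622594·115/10000⌋=41659; principal=97378-41659=55719; balance=3622594-55719=3566875
3. interest=⌊3566875·115/10000⌋=41019; principal=97378-41019=56359; balance=3566875-56359=3510516
4. interest=⌊3510516·115/10000⌋=40370; principal=97378-40370=57008; balance=3510516-57008=3453508
5. interest=⌊3453508·115/10000⌋=39715; principal=97378-39715=57663; balance=3453508-57663=3395845
6. interest=⌊3395845·115/10000⌋=39052; principal=97378-39052=58326; balance=3395845-58326=3337519
7. interest=⌊3337519·115/10000⌋=38381; principal=97378-38381=58997; balance=3337519-58997=3278522
8. interest=⌊3278522·115/10000⌋=37703; principal=97378-37703=59675; balance=3278522-59675=3218847
9. interest=⌊3218847·115/10000⌋=37016; principal=97378-37016=60362; balance=3218847-60362=3158485
10. interest=⌊3158485·115/10000⌋=36322; principal=97378-36322=61056; balance=3158485-61056=3097429
11. interest=⌊3097429·115/10000⌋=35620; principal=97378-35620=61758; balance=3097429-61758=3035671
12. interest=⌊3035671·115/10000⌋=34910; principal=97378-34910=62468; balance=3035671-62468=2973203
13. interest=⌊2973203·115/10000⌋=34191; principal=97378-34191=63187; balance=2973203-63187=2910016
14. interest=⌊2910016·115/10000⌋=33465; principal=97378-33465=63913; balance=2910016-63913=2846103
15. interest=⌊2846103·115/10000⌋=32730; principal=97378-32730=64648; balance=2846103-64648=2781455
16. interest=⌊2781455·115/10000⌋=31986; principal=97378-31986=65392; balance=2781455-65392=2716063
17. interest=⌊2716063·115/10000⌋=31234; principal=97378-31234=66144; balance=2716063-66144=2649919
18. interest=⌊2649919·115/10000⌋=30474; principal=97378-30474=66904; balance=2649919-66904=2583015
19. interest=⌊2583015·115/10000⌋=29704; principal=97378-29704=67674; balance=2583015-67674=2515341
20. interest=⌊2515341·115/10000⌋=28926; principal=97378-28926=68452; balance=2515341-68452=2446889
21. interest=⌊2446889·115/10000⌋=28139; principal=97378-28139=69239; balance=2446889-69239=2377650
22. interest=⌊2377650·115/10000⌋=27342; principal=97378-27342=70036; balance=2377650-70036=2307614
23. interest=⌊2307614·115/10000⌋=26537; principal=97378-26537=70841; balance=2307614-70841=2236773
24. interest=⌊2236773·115/10000⌋=25722; principal=97378-25722=71656; balance=2236773-71656=2165117
25. interest=⌊2165117·115/10000⌋=24898; principal=97378-24898=72480; balance=2165117-72480=2092637
26. interest=⌊2092637·115/10000⌋=24065; principal=97378-24065=73313; balance=2092637-73313=2019324
27. interest=⌊2019324·115/10000⌋=23222; principal=97378-23222=74156; balance=2019324-74156=1945168
28. interest=⌊1945168·115/10000⌋=22369; principal=97378-22369=75009; balance=1945168-75009=1870159
29. interest=⌊1870159·115/10000⌋=21506; principal=97378-21506=75872; balance=1870159-75872=1794287
30. interest=⌊1794287·115/10000⌋=20634; principal=97378-20634=76744; balance=1794287-76744=1717543
31. interest=⌊1717543·115/10000⌋=19751; principal=97378-19751=77627; balance=1717543-77627=1639916
32. interest=⌊1639916·115/10000⌋=18859; principal=97378-18859=78519; balance=1639916-78519=1561397
33. interest=⌊1561397·115/10000⌋=17956; principal=97378-17956=79422; balance=1561397-79422=1481975
34. interest=⌊1481975·115/10000⌋=17042; principal=97378-17042=80336; balance=1481975-80336=1401639
35. interest=⌊1401639·115/10000⌋=16118; principal=97378-16118=81260; balance=1401639-81260=1320379
36. interest=⌊1320379·115/10000⌋=15184; principal=97378-15184=82194; balance=1320379-82194=1238185
37. interest=⌊1238185·115/10000⌋=14239; principal=97378-14239=83139; balance=1238185-83139=1155046
38. interest=⌊1155046·115/10000⌋=13283; principal=97378-13283=84095; balance=1155046-84095=1070951
39. interest=⌊1070951·115/10000⌋=12315; principal=97378-12315=85063; balance=1070951-85063=985888
40. interest=⌊985888·115/10000⌋=11337; principal=97378-11337=86041; balance=985888-86041=899847
41. interest=⌊899847·115/10000⌋=10348; principal=97378-10348=87030; balance=899847-87030=812817
42. interest=⌊812817·115/10000⌋=9347; principal=97378-9347=88031; balance=812817-88031=724786
43. interest=⌊724786·115/10000⌋=8335; principal=97378-8335=89043; balance=724786-89043=635743
44. interest=⌊635743·115/10000⌋=7311; principal=97378-7311=90067; balance=635743-90067=545676
45. interest=⌊545676·115/10000⌋=6275; principal=97378-6275=91103; balance=545676-91103=454573
46. interest=⌊454573·115/10000⌋=5227; principal=97378-5227=92151; balance=454573-92151=362422
47. interest=⌊362422·115/10000⌋=4167; principal=97378-4167=93211; balance=362422-93211=269211
48. interest=⌊269211·115/10000⌋=3095; principal=97378-3095=94283; balance=269211-94283=174928
49. interest=⌊174928·115/10000⌋=2011; principal=97378-2011=95367; balance=174928-95367=79561
50. interest=⌊79561·115/10000⌋=914; principal=min(97378-914,79561)=79561; balance=79561-79561=0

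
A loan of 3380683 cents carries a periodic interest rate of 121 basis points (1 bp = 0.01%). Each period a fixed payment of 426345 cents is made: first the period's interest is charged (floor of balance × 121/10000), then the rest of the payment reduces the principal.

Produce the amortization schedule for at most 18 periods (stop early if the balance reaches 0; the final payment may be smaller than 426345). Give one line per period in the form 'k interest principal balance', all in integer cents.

1. interest=⌊3380683·121/10000⌋=40906; principal=426345-40906=385439; balance=3380683-385439=2995244
2. interest=⌊2995244·121/10000⌋=36242; principal=426345-36242=390103; balance=2995244-390103=2605141
3. interest=⌊2605141·121/10000⌋=31522; principal=426345-31522=394823; balance=2605141-394823=2210318
4. interest=⌊2210318·121/10000⌋=26744; principal=426345-26744=399601; balance=2210318-399601=1810717
5. interest=⌊1810717·121/10000⌋=21909; principal=426345-21909=404436; balance=1810717-404436=1406281
6. interest=⌊1406281·121/10000⌋=17016; principal=426345-17016=409329; balance=1406281-409329=996952
7. interest=⌊996952·121/10000⌋=12063; principal=426345-12063=414282; balance=996952-414282=582670
8. interest=⌊582670·121/10000⌋=7050; principal=426345-7050=419295; balance=582670-419295=163375
9. interest=⌊163375·121/10000⌋=1976; principal=min(426345-1976,163375)=163375; balance=163375-163375=0

1 40906 385439 2995244
2 36242 390103 2605141
3 31522 394823 2210318
4 26744 399601 1810717
5 21909 404436 1406281
6 17016 409329 996952
7 12063 414282 582670
8 7050 419295 163375
9 1976 163375 0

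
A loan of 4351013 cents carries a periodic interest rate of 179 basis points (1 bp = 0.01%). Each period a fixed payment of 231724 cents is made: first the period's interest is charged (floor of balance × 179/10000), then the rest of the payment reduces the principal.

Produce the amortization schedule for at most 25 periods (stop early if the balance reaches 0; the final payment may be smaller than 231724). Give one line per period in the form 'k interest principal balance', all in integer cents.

1 77883 153841 4197172
2 75129 156595 4040577
3 72326 159398 3881179
4 69473 162251 3718928
5 66568 165156 3553772
6 63612 168112 3385660
7 60603 171121 3214539
8 57540 174184 3040355
9 54422 177302 2863053
10 51248 180476 2682577
11 48018 183706 2498871
12 44729 186995 2311876
13 41382 190342 2121534
14 37975 193749 1927785
15 34507 197217 1730568
16 30977 200747 1529821
17 27383 204341 1325480
18 23726 207998 1117482
19 20002 211722 905760
20 16213 215511 690249
21 12355 219369 470880
22 8428 223296 247584
23 4431 227293 20291
24 363 20291 0

1. interest=⌊4351013·179/10000⌋=77883; principal=231724-77883=153841; balance=4351013-153841=4197172
2. interest=⌊4197172·179/10000⌋=75129; principal=231724-75129=156595; balance=4197172-156595=4040577
3. interest=⌊4040577·179/10000⌋=72326; principal=231724-72326=159398; balance=4040577-159398=3881179
4. interest=⌊3881179·179/10000⌋=69473; principal=231724-69473=162251; balance=3881179-162251=3718928
5. interest=⌊3718928·179/10000⌋=66568; principal=231724-66568=165156; balance=3718928-165156=3553772
6. interest=⌊3553772·179/10000⌋=63612; principal=231724-63612=168112; balance=3553772-168112=3385660
7. interest=⌊3385660·179/10000⌋=60603; principal=231724-60603=171121; balance=3385660-171121=3214539
8. interest=⌊3214539·179/10000⌋=57540; principal=231724-57540=174184; balance=3214539-174184=3040355
9. interest=⌊3040355·179/10000⌋=54422; principal=231724-54422=177302; balance=3040355-177302=2863053
10. interest=⌊2863053·179/10000⌋=51248; principal=231724-51248=180476; balance=2863053-180476=2682577
11. interest=⌊2682577·179/10000⌋=48018; principal=231724-48018=183706; balance=2682577-183706=2498871
12. interest=⌊2498871·179/10000⌋=44729; principal=231724-44729=186995; balance=2498871-186995=2311876
13. interest=⌊2311876·179/10000⌋=41382; principal=231724-41382=190342; balance=2311876-190342=2121534
14. interest=⌊2121534·179/10000⌋=37975; principal=231724-37975=193749; balance=2121534-193749=1927785
15. interest=⌊1927785·179/10000⌋=34507; principal=231724-34507=197217; balance=1927785-197217=1730568
16. interest=⌊1730568·179/10000⌋=30977; principal=231724-30977=200747; balance=1730568-200747=1529821
17. interest=⌊1529821·179/10000⌋=27383; principal=231724-27383=204341; balance=1529821-204341=1325480
18. interest=⌊1325480·179/10000⌋=23726; principal=231724-23726=207998; balance=1325480-207998=1117482
19. interest=⌊1117482·179/10000⌋=20002; principal=231724-20002=211722; balance=1117482-211722=905760
20. interest=⌊905760·179/10000⌋=16213; principal=231724-16213=215511; balance=905760-215511=690249
21. interest=⌊690249·179/10000⌋=12355; principal=231724-12355=219369; balance=690249-219369=470880
22. interest=⌊470880·179/10000⌋=8428; principal=231724-8428=223296; balance=470880-223296=247584
23. interest=⌊247584·179/10000⌋=4431; principal=231724-4431=227293; balance=247584-227293=20291
24. interest=⌊20291·179/10000⌋=363; principal=min(231724-363,20291)=20291; balance=20291-20291=0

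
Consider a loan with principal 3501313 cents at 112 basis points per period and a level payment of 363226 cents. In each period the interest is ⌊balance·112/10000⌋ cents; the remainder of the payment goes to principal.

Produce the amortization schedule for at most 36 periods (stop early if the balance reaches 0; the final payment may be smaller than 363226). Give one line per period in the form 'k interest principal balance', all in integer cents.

1 39214 324012 3177301
2 35585 327641 2849660
3 31916 331310 2518350
4 28205 335021 2183329
5 24453 338773 1844556
6 20659 342567 1501989
7 16822 346404 1155585
8 12942 350284 805301
9 9019 354207 451094
10 5052 358174 92920
11 1040 92920 0

1. interest=⌊3501313·112/10000⌋=39214; principal=363226-39214=324012; balance=3501313-324012=3177301
2. interest=⌊3177301·112/10000⌋=35585; principal=363226-35585=327641; balance=3177301-327641=2849660
3. interest=⌊2849660·112/10000⌋=31916; principal=363226-31916=331310; balance=2849660-331310=2518350
4. interest=⌊2518350·112/10000⌋=28205; principal=363226-28205=335021; balance=2518350-335021=2183329
5. interest=⌊2183329·112/10000⌋=24453; principal=363226-24453=338773; balance=2183329-338773=1844556
6. interest=⌊1844556·112/10000⌋=20659; principal=363226-20659=342567; balance=1844556-342567=1501989
7. interest=⌊1501989·112/10000⌋=16822; principal=363226-16822=346404; balance=1501989-346404=1155585
8. interest=⌊1155585·112/10000⌋=12942; principal=363226-12942=350284; balance=1155585-350284=805301
9. interest=⌊805301·112/10000⌋=9019; principal=363226-9019=354207; balance=805301-354207=451094
10. interest=⌊451094·112/10000⌋=5052; principal=363226-5052=358174; balance=451094-358174=92920
11. interest=⌊92920·112/10000⌋=1040; principal=min(363226-1040,92920)=92920; balance=92920-92920=0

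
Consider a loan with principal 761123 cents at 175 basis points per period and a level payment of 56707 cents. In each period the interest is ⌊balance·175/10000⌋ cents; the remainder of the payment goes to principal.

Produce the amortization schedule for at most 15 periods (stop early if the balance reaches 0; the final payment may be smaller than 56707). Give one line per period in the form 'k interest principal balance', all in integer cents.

1 13319 43388 717735
2 12560 44147 673588
3 11787 44920 628668
4 11001 45706 582962
5 10201 46506 536456
6 9387 47320 489136
7 8559 48148 440988
8 7717 48990 391998
9 6859 49848 342150
10 5987 50720 291430
11 5100 51607 239823
12 4196 52511 187312
13 3277 53430 133882
14 2342 54365 79517
15 1391 55316 24201

1. interest=⌊761123·175/10000⌋=13319; principal=56707-13319=43388; balance=761123-43388=717735
2. interest=⌊717735·175/10000⌋=12560; principal=56707-12560=44147; balance=717735-44147=673588
3. interest=⌊673588·175/10000⌋=11787; principal=56707-11787=44920; balance=673588-44920=628668
4. interest=⌊628668·175/10000⌋=11001; principal=56707-11001=45706; balance=628668-45706=582962
5. interest=⌊582962·175/10000⌋=10201; principal=56707-10201=46506; balance=582962-46506=536456
6. interest=⌊536456·175/10000⌋=9387; principal=56707-9387=47320; balance=536456-47320=489136
7. interest=⌊489136·175/10000⌋=8559; principal=56707-8559=48148; balance=489136-48148=440988
8. interest=⌊440988·175/10000⌋=7717; principal=56707-7717=48990; balance=440988-48990=391998
9. interest=⌊391998·175/10000⌋=6859; principal=56707-6859=49848; balance=391998-49848=342150
10. interest=⌊342150·175/10000⌋=5987; principal=56707-5987=50720; balance=342150-50720=291430
11. interest=⌊291430·175/10000⌋=5100; principal=56707-5100=51607; balance=291430-51607=239823
12. interest=⌊239823·175/10000⌋=4196; principal=56707-4196=52511; balance=239823-52511=187312
13. interest=⌊187312·175/10000⌋=3277; principal=56707-3277=53430; balance=187312-53430=133882
14. interest=⌊133882·175/10000⌋=2342; principal=56707-2342=54365; balance=133882-54365=79517
15. interest=⌊79517·175/10000⌋=1391; principal=56707-1391=55316; balance=79517-55316=24201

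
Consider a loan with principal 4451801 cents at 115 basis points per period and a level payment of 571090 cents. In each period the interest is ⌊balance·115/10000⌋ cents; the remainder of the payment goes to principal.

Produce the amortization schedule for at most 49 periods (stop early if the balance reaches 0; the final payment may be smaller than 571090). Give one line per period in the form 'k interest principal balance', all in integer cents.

1 51195 519895 3931906
2 45216 525874 3406032
3 39169 531921 2874111
4 33052 538038 2336073
5 26864 544226 1791847
6 20606 550484 1241363
7 14275 556815 684548
8 7872 563218 121330
9 1395 121330 0

1. interest=⌊4451801·115/10000⌋=51195; principal=571090-51195=519895; balance=4451801-519895=3931906
2. interest=⌊3931906·115/10000⌋=45216; principal=571090-45216=525874; balance=3931906-525874=3406032
3. interest=⌊3406032·115/10000⌋=39169; principal=571090-39169=531921; balance=3406032-531921=2874111
4. interest=⌊2874111·115/10000⌋=33052; principal=571090-33052=538038; balance=2874111-538038=2336073
5. interest=⌊2336073·115/10000⌋=26864; principal=571090-26864=544226; balance=2336073-544226=1791847
6. interest=⌊1791847·115/10000⌋=20606; principal=571090-20606=550484; balance=1791847-550484=1241363
7. interest=⌊1241363·115/10000⌋=14275; principal=571090-14275=556815; balance=1241363-556815=684548
8. interest=⌊684548·115/10000⌋=7872; principal=571090-7872=563218; balance=684548-563218=121330
9. interest=⌊121330·115/10000⌋=1395; principal=min(571090-1395,121330)=121330; balance=121330-121330=0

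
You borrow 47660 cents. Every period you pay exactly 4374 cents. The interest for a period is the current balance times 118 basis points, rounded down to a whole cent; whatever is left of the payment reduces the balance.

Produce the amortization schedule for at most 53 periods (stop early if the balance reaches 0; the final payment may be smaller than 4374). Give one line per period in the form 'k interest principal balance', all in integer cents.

1 562 3812 43848
2 517 3857 39991
3 471 3903 36088
4 425 3949 32139
5 379 3995 28144
6 332 4042 24102
7 284 4090 20012
8 236 4138 15874
9 187 4187 11687
10 137 4237 7450
11 87 4287 3163
12 37 3163 0

1. interest=⌊47660·118/10000⌋=562; principal=4374-562=3812; balance=47660-3812=43848
2. interest=⌊43848·118/10000⌋=517; principal=4374-517=3857; balance=43848-3857=39991
3. interest=⌊39991·118/10000⌋=471; principal=4374-471=3903; balance=39991-3903=36088
4. interest=⌊36088·118/10000⌋=425; principal=4374-425=3949; balance=36088-3949=32139
5. interest=⌊32139·118/10000⌋=379; principal=4374-379=3995; balance=32139-3995=28144
6. interest=⌊28144·118/10000⌋=332; principal=4374-332=4042; balance=28144-4042=24102
7. interest=⌊24102·118/10000⌋=284; principal=4374-284=4090; balance=24102-4090=20012
8. interest=⌊20012·118/10000⌋=236; principal=4374-236=4138; balance=20012-4138=15874
9. interest=⌊15874·118/10000⌋=187; principal=4374-187=4187; balance=15874-4187=11687
10. interest=⌊11687·118/10000⌋=137; principal=4374-137=4237; balance=11687-4237=7450
11. interest=⌊7450·118/10000⌋=87; principal=4374-87=4287; balance=7450-4287=3163
12. interest=⌊3163·118/10000⌋=37; principal=min(4374-37,3163)=3163; balance=3163-3163=0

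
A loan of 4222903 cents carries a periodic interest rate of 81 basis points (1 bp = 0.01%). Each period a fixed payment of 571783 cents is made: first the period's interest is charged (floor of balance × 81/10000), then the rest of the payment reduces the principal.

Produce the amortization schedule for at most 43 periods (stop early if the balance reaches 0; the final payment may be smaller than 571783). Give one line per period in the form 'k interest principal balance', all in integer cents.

1 34205 537578 3685325
2 29851 541932 3143393
3 25461 546322 2597071
4 21036 550747 2046324
5 16575 555208 1491116
6 12078 559705 931411
7 7544 564239 367172
8 2974 367172 0

1. interest=⌊4222903·81/10000⌋=34205; principal=571783-34205=537578; balance=4222903-537578=3685325
2. interest=⌊3685325·81/10000⌋=29851; principal=571783-29851=541932; balance=3685325-541932=3143393
3. interest=⌊3143393·81/10000⌋=25461; principal=571783-25461=546322; balance=3143393-546322=2597071
4. interest=⌊2597071·81/10000⌋=21036; principal=571783-21036=550747; balance=2597071-550747=2046324
5. interest=⌊2046324·81/10000⌋=16575; principal=571783-16575=555208; balance=2046324-555208=1491116
6. interest=⌊1491116·81/10000⌋=12078; principal=571783-12078=559705; balance=1491116-559705=931411
7. interest=⌊931411·81/10000⌋=7544; principal=571783-7544=564239; balance=931411-564239=367172
8. interest=⌊367172·81/10000⌋=2974; principal=min(571783-2974,367172)=367172; balance=367172-367172=0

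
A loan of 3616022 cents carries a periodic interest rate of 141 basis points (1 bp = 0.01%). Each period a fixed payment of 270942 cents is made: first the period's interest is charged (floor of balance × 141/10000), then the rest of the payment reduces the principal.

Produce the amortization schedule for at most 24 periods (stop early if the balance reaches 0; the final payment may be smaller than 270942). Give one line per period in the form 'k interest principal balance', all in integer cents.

1 50985 219957 3396065
2 47884 223058 3173007
3 44739 226203 2946804
4 41549 229393 2717411
5 38315 232627 2484784
6 35035 235907 2248877
7 31709 239233 2009644
8 28335 242607 1767037
9 24915 246027 1521010
10 21446 249496 1271514
11 17928 253014 1018500
12 14360 256582 761918
13 10743 260199 501719
14 7074 263868 237851
15 3353 237851 0

1. interest=⌊3616022·141/10000⌋=50985; principal=270942-50985=219957; balance=3616022-219957=3396065
2. interest=⌊3396065·141/10000⌋=47884; principal=270942-47884=223058; balance=3396065-223058=3173007
3. interest=⌊3173007·141/10000⌋=44739; principal=270942-44739=226203; balance=3173007-226203=2946804
4. interest=⌊2946804·141/10000⌋=41549; principal=270942-41549=229393; balance=2946804-229393=2717411
5. interest=⌊2717411·141/10000⌋=38315; principal=270942-38315=232627; balance=2717411-232627=2484784
6. interest=⌊2484784·141/10000⌋=35035; principal=270942-35035=235907; balance=2484784-235907=2248877
7. interest=⌊2248877·141/10000⌋=31709; principal=270942-31709=239233; balance=2248877-239233=2009644
8. interest=⌊2009644·141/10000⌋=28335; principal=270942-28335=242607; balance=2009644-242607=1767037
9. interest=⌊1767037·141/10000⌋=24915; principal=270942-24915=246027; balance=1767037-246027=1521010
10. interest=⌊1521010·141/10000⌋=21446; principal=270942-21446=249496; balance=1521010-249496=1271514
11. interest=⌊1271514·141/10000⌋=17928; principal=270942-17928=253014; balance=1271514-253014=1018500
12. interest=⌊1018500·141/10000⌋=14360; principal=270942-14360=256582; balance=1018500-256582=761918
13. interest=⌊761918·141/10000⌋=10743; principal=270942-10743=260199; balance=761918-260199=501719
14. interest=⌊501719·141/10000⌋=7074; principal=270942-7074=263868; balance=501719-263868=237851
15. interest=⌊237851·141/10000⌋=3353; principal=min(270942-3353,237851)=237851; balance=237851-237851=0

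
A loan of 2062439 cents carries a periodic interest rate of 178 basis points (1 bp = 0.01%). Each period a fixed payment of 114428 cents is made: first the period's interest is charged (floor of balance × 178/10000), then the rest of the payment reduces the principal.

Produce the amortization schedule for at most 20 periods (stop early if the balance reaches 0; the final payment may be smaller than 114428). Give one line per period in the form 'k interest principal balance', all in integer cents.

1 36711 77717 1984722
2 35328 79100 1905622
3 33920 80508 1825114
4 32487 81941 1743173
5 31028 83400 1659773
6 29543 84885 1574888
7 28033 86395 1488493
8 26495 87933 1400560
9 24929 89499 1311061
10 23336 91092 1219969
11 21715 92713 1127256
12 20065 94363 1032893
13 18385 96043 936850
14 16675 97753 839097
15 14935 99493 739604
16 13164 101264 638340
17 11362 103066 535274
18 9527 104901 430373
19 7660 106768 323605
20 5760 108668 214937

1. interest=⌊2062439·178/10000⌋=36711; principal=114428-36711=77717; balance=2062439-77717=1984722
2. interest=⌊1984722·178/10000⌋=35328; principal=114428-35328=79100; balance=1984722-79100=1905622
3. interest=⌊1905622·178/10000⌋=33920; principal=114428-33920=80508; balance=1905622-80508=1825114
4. interest=⌊1825114·178/10000⌋=32487; principal=114428-32487=81941; balance=1825114-81941=1743173
5. interest=⌊1743173·178/10000⌋=31028; principal=114428-31028=83400; balance=1743173-83400=1659773
6. interest=⌊1659773·178/10000⌋=29543; principal=114428-29543=84885; balance=1659773-84885=1574888
7. interest=⌊1574888·178/10000⌋=28033; principal=114428-28033=86395; balance=1574888-86395=1488493
8. interest=⌊1488493·178/10000⌋=26495; principal=114428-26495=87933; balance=1488493-87933=1400560
9. interest=⌊1400560·178/10000⌋=24929; principal=114428-24929=89499; balance=1400560-89499=1311061
10. interest=⌊1311061·178/10000⌋=23336; principal=114428-23336=91092; balance=1311061-91092=1219969
11. interest=⌊1219969·178/10000⌋=21715; principal=114428-21715=92713; balance=1219969-92713=1127256
12. interest=⌊1127256·178/10000⌋=20065; principal=114428-20065=94363; balance=1127256-94363=1032893
13. interest=⌊1032893·178/10000⌋=18385; principal=114428-18385=96043; balance=1032893-96043=936850
14. interest=⌊936850·178/10000⌋=16675; principal=114428-16675=97753; balance=936850-97753=839097
15. interest=⌊839097·178/10000⌋=14935; principal=114428-14935=99493; balance=839097-99493=739604
16. interest=⌊739604·178/10000⌋=13164; principal=114428-13164=101264; balance=739604-101264=638340
17. interest=⌊638340·178/10000⌋=11362; principal=114428-11362=103066; balance=638340-103066=535274
18. interest=⌊535274·178/10000⌋=9527; principal=114428-9527=104901; balance=535274-104901=430373
19. interest=⌊430373·178/10000⌋=7660; principal=114428-7660=106768; balance=430373-106768=323605
20. interest=⌊323605·178/10000⌋=5760; principal=114428-5760=108668; balance=323605-108668=214937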